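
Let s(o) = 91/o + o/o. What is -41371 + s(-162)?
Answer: -6702031/162 ≈ -41371.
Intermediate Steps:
s(o) = 1 + 91/o (s(o) = 91/o + 1 = 1 + 91/o)
-41371 + s(-162) = -41371 + (91 - 162)/(-162) = -41371 - 1/162*(-71) = -41371 + 71/162 = -6702031/162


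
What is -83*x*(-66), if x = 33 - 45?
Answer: -65736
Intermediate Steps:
x = -12
-83*x*(-66) = -83*(-12)*(-66) = 996*(-66) = -65736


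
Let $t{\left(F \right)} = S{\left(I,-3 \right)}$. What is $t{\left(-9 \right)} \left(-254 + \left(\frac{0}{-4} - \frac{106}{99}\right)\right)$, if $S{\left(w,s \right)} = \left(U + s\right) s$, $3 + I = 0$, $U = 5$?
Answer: $\frac{50504}{33} \approx 1530.4$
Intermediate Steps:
$I = -3$ ($I = -3 + 0 = -3$)
$S{\left(w,s \right)} = s \left(5 + s\right)$ ($S{\left(w,s \right)} = \left(5 + s\right) s = s \left(5 + s\right)$)
$t{\left(F \right)} = -6$ ($t{\left(F \right)} = - 3 \left(5 - 3\right) = \left(-3\right) 2 = -6$)
$t{\left(-9 \right)} \left(-254 + \left(\frac{0}{-4} - \frac{106}{99}\right)\right) = - 6 \left(-254 + \left(\frac{0}{-4} - \frac{106}{99}\right)\right) = - 6 \left(-254 + \left(0 \left(- \frac{1}{4}\right) - \frac{106}{99}\right)\right) = - 6 \left(-254 + \left(0 - \frac{106}{99}\right)\right) = - 6 \left(-254 - \frac{106}{99}\right) = \left(-6\right) \left(- \frac{25252}{99}\right) = \frac{50504}{33}$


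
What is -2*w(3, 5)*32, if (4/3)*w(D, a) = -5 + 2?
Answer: 144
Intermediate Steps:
w(D, a) = -9/4 (w(D, a) = 3*(-5 + 2)/4 = (3/4)*(-3) = -9/4)
-2*w(3, 5)*32 = -2*(-9/4)*32 = (9/2)*32 = 144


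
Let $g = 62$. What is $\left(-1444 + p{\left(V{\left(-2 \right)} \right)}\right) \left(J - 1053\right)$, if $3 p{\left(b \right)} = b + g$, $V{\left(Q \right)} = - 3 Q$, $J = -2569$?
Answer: $\frac{15444208}{3} \approx 5.1481 \cdot 10^{6}$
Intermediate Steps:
$p{\left(b \right)} = \frac{62}{3} + \frac{b}{3}$ ($p{\left(b \right)} = \frac{b + 62}{3} = \frac{62 + b}{3} = \frac{62}{3} + \frac{b}{3}$)
$\left(-1444 + p{\left(V{\left(-2 \right)} \right)}\right) \left(J - 1053\right) = \left(-1444 + \left(\frac{62}{3} + \frac{\left(-3\right) \left(-2\right)}{3}\right)\right) \left(-2569 - 1053\right) = \left(-1444 + \left(\frac{62}{3} + \frac{1}{3} \cdot 6\right)\right) \left(-3622\right) = \left(-1444 + \left(\frac{62}{3} + 2\right)\right) \left(-3622\right) = \left(-1444 + \frac{68}{3}\right) \left(-3622\right) = \left(- \frac{4264}{3}\right) \left(-3622\right) = \frac{15444208}{3}$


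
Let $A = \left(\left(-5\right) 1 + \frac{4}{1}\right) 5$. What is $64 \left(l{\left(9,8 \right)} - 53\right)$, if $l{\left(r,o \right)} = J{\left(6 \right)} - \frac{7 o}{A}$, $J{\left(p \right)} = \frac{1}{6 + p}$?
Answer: $- \frac{40048}{15} \approx -2669.9$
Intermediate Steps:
$A = -5$ ($A = \left(-5 + 4 \cdot 1\right) 5 = \left(-5 + 4\right) 5 = \left(-1\right) 5 = -5$)
$l{\left(r,o \right)} = \frac{1}{12} + \frac{7 o}{5}$ ($l{\left(r,o \right)} = \frac{1}{6 + 6} - \frac{7 o}{-5} = \frac{1}{12} - 7 o \left(- \frac{1}{5}\right) = \frac{1}{12} - - \frac{7 o}{5} = \frac{1}{12} + \frac{7 o}{5}$)
$64 \left(l{\left(9,8 \right)} - 53\right) = 64 \left(\left(\frac{1}{12} + \frac{7}{5} \cdot 8\right) - 53\right) = 64 \left(\left(\frac{1}{12} + \frac{56}{5}\right) - 53\right) = 64 \left(\frac{677}{60} - 53\right) = 64 \left(- \frac{2503}{60}\right) = - \frac{40048}{15}$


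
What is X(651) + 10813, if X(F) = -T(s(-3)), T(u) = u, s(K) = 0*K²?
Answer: 10813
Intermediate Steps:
s(K) = 0
X(F) = 0 (X(F) = -1*0 = 0)
X(651) + 10813 = 0 + 10813 = 10813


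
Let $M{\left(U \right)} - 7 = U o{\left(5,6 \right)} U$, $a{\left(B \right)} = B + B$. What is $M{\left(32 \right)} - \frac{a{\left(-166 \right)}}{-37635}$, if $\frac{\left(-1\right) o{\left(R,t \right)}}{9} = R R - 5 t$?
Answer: $\frac{1734483913}{37635} \approx 46087.0$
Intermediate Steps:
$o{\left(R,t \right)} = - 9 R^{2} + 45 t$ ($o{\left(R,t \right)} = - 9 \left(R R - 5 t\right) = - 9 \left(R^{2} - 5 t\right) = - 9 R^{2} + 45 t$)
$a{\left(B \right)} = 2 B$
$M{\left(U \right)} = 7 + 45 U^{2}$ ($M{\left(U \right)} = 7 + U \left(- 9 \cdot 5^{2} + 45 \cdot 6\right) U = 7 + U \left(\left(-9\right) 25 + 270\right) U = 7 + U \left(-225 + 270\right) U = 7 + U 45 U = 7 + 45 U U = 7 + 45 U^{2}$)
$M{\left(32 \right)} - \frac{a{\left(-166 \right)}}{-37635} = \left(7 + 45 \cdot 32^{2}\right) - \frac{2 \left(-166\right)}{-37635} = \left(7 + 45 \cdot 1024\right) - \left(-332\right) \left(- \frac{1}{37635}\right) = \left(7 + 46080\right) - \frac{332}{37635} = 46087 - \frac{332}{37635} = \frac{1734483913}{37635}$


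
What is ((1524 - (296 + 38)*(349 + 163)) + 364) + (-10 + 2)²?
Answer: -169056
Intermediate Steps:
((1524 - (296 + 38)*(349 + 163)) + 364) + (-10 + 2)² = ((1524 - 334*512) + 364) + (-8)² = ((1524 - 1*171008) + 364) + 64 = ((1524 - 171008) + 364) + 64 = (-169484 + 364) + 64 = -169120 + 64 = -169056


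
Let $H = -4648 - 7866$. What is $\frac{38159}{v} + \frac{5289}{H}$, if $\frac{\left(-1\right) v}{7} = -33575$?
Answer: $- \frac{765525499}{2941102850} \approx -0.26029$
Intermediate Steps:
$v = 235025$ ($v = \left(-7\right) \left(-33575\right) = 235025$)
$H = -12514$ ($H = -4648 - 7866 = -12514$)
$\frac{38159}{v} + \frac{5289}{H} = \frac{38159}{235025} + \frac{5289}{-12514} = 38159 \cdot \frac{1}{235025} + 5289 \left(- \frac{1}{12514}\right) = \frac{38159}{235025} - \frac{5289}{12514} = - \frac{765525499}{2941102850}$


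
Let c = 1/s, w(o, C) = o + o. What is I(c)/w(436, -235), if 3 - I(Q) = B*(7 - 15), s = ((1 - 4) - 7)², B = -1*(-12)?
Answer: 99/872 ≈ 0.11353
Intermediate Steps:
B = 12
s = 100 (s = (-3 - 7)² = (-10)² = 100)
w(o, C) = 2*o
c = 1/100 ≈ 0.010000
I(Q) = 99 (I(Q) = 3 - 12*(7 - 15) = 3 - 12*(-8) = 3 - 1*(-96) = 3 + 96 = 99)
I(c)/w(436, -235) = 99/((2*436)) = 99/872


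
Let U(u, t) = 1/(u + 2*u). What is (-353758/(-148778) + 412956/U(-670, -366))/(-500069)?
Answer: 61745961429961/37199632841 ≈ 1659.9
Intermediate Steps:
U(u, t) = 1/(3*u)
(-353758/(-148778) + 412956/U(-670, -366))/(-500069) = (-353758/(-148778) + 412956/(((⅓)/(-670))))/(-500069) = (-353758*(-1/148778) + 412956/(((⅓)*(-1/670))))*(-1/500069) = (176879/74389 + 412956/(-1/2010))*(-1/500069) = (176879/74389 + 412956*(-2010))*(-1/500069) = (176879/74389 - 830041560)*(-1/500069) = -61745961429961/74389*(-1/500069) = 61745961429961/37199632841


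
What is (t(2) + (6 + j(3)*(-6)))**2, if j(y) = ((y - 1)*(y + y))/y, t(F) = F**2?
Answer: 196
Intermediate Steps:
j(y) = -2 + 2*y (j(y) = ((-1 + y)*(2*y))/y = (2*y*(-1 + y))/y = -2 + 2*y)
(t(2) + (6 + j(3)*(-6)))**2 = (2**2 + (6 + (-2 + 2*3)*(-6)))**2 = (4 + (6 + (-2 + 6)*(-6)))**2 = (4 + (6 + 4*(-6)))**2 = (4 + (6 - 24))**2 = (4 - 18)**2 = (-14)**2 = 196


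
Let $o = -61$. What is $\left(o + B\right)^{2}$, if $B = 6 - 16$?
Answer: $5041$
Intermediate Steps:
$B = -10$ ($B = 6 - 16 = -10$)
$\left(o + B\right)^{2} = \left(-61 - 10\right)^{2} = \left(-71\right)^{2} = 5041$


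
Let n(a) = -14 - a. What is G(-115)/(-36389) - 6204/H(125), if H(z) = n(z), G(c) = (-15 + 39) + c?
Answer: 225770005/5058071 ≈ 44.636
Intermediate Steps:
G(c) = 24 + c
H(z) = -14 - z
G(-115)/(-36389) - 6204/H(125) = (24 - 115)/(-36389) - 6204/(-14 - 1*125) = -91*(-1/36389) - 6204/(-14 - 125) = 91/36389 - 6204/(-139) = 91/36389 - 6204*(-1/139) = 91/36389 + 6204/139 = 225770005/5058071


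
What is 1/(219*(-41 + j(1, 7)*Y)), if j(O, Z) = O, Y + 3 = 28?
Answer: -1/3504 ≈ -0.00028539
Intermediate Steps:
Y = 25 (Y = -3 + 28 = 25)
1/(219*(-41 + j(1, 7)*Y)) = 1/(219*(-41 + 1*25)) = 1/(219*(-41 + 25)) = (1/219)/(-16) = (1/219)*(-1/16) = -1/3504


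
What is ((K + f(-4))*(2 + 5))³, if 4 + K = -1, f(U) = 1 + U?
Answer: -175616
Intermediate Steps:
K = -5 (K = -4 - 1 = -5)
((K + f(-4))*(2 + 5))³ = ((-5 + (1 - 4))*(2 + 5))³ = ((-5 - 3)*7)³ = (-8*7)³ = (-56)³ = -175616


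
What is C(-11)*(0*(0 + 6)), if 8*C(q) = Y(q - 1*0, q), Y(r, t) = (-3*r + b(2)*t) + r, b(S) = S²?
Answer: 0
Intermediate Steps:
Y(r, t) = -2*r + 4*t (Y(r, t) = (-3*r + 2²*t) + r = (-3*r + 4*t) + r = -2*r + 4*t)
C(q) = q/4 (C(q) = (-2*(q - 1*0) + 4*q)/8 = (-2*(q + 0) + 4*q)/8 = (-2*q + 4*q)/8 = (2*q)/8 = q/4)
C(-11)*(0*(0 + 6)) = ((¼)*(-11))*(0*(0 + 6)) = -0*6 = -11/4*0 = 0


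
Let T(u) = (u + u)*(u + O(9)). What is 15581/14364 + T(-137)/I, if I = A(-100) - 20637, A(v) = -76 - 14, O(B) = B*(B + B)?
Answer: 6687949/4725756 ≈ 1.4152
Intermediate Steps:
O(B) = 2*B² (O(B) = B*(2*B) = 2*B²)
A(v) = -90
T(u) = 2*u*(162 + u) (T(u) = (u + u)*(u + 2*9²) = (2*u)*(u + 2*81) = (2*u)*(u + 162) = (2*u)*(162 + u) = 2*u*(162 + u))
I = -20727 (I = -90 - 20637 = -20727)
15581/14364 + T(-137)/I = 15581/14364 + (2*(-137)*(162 - 137))/(-20727) = 15581*(1/14364) + (2*(-137)*25)*(-1/20727) = 15581/14364 - 6850*(-1/20727) = 15581/14364 + 6850/20727 = 6687949/4725756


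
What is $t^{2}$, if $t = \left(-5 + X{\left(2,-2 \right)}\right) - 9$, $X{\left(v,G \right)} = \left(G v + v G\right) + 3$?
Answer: $361$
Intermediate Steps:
$X{\left(v,G \right)} = 3 + 2 G v$ ($X{\left(v,G \right)} = \left(G v + G v\right) + 3 = 2 G v + 3 = 3 + 2 G v$)
$t = -19$ ($t = \left(-5 + \left(3 + 2 \left(-2\right) 2\right)\right) - 9 = \left(-5 + \left(3 - 8\right)\right) - 9 = \left(-5 - 5\right) - 9 = -10 - 9 = -19$)
$t^{2} = \left(-19\right)^{2} = 361$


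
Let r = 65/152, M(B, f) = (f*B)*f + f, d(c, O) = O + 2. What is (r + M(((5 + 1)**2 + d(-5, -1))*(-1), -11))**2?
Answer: 465275416321/23104 ≈ 2.0138e+7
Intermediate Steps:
d(c, O) = 2 + O
M(B, f) = f + B*f**2 (M(B, f) = (B*f)*f + f = B*f**2 + f = f + B*f**2)
r = 65/152 (r = 65*(1/152) = 65/152 ≈ 0.42763)
(r + M(((5 + 1)**2 + d(-5, -1))*(-1), -11))**2 = (65/152 - 11*(1 + (((5 + 1)**2 + (2 - 1))*(-1))*(-11)))**2 = (65/152 - 11*(1 + ((6**2 + 1)*(-1))*(-11)))**2 = (65/152 - 11*(1 + ((36 + 1)*(-1))*(-11)))**2 = (65/152 - 11*(1 + (37*(-1))*(-11)))**2 = (65/152 - 11*(1 - 37*(-11)))**2 = (65/152 - 11*(1 + 407))**2 = (65/152 - 11*408)**2 = (65/152 - 4488)**2 = (-682111/152)**2 = 465275416321/23104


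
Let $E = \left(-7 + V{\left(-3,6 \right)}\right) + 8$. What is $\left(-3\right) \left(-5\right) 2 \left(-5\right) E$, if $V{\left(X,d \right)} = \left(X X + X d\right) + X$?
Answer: $1650$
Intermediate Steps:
$V{\left(X,d \right)} = X + X^{2} + X d$ ($V{\left(X,d \right)} = \left(X^{2} + X d\right) + X = X + X^{2} + X d$)
$E = -11$ ($E = \left(-7 - 3 \left(1 - 3 + 6\right)\right) + 8 = \left(-7 - 12\right) + 8 = -19 + 8 = -11$)
$\left(-3\right) \left(-5\right) 2 \left(-5\right) E = \left(-3\right) \left(-5\right) 2 \left(-5\right) \left(-11\right) = 15 \cdot 2 \left(-5\right) \left(-11\right) = 30 \left(-5\right) \left(-11\right) = \left(-150\right) \left(-11\right) = 1650$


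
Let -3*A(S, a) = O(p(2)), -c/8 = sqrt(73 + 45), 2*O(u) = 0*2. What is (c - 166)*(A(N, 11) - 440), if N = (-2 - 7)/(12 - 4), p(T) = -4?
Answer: 73040 + 3520*sqrt(118) ≈ 1.1128e+5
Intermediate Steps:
O(u) = 0 (O(u) = (0*2)/2 = (1/2)*0 = 0)
c = -8*sqrt(118) (c = -8*sqrt(73 + 45) = -8*sqrt(118) ≈ -86.902)
N = -9/8 ≈ -1.1250
A(S, a) = 0 (A(S, a) = -1/3*0 = 0)
(c - 166)*(A(N, 11) - 440) = (-8*sqrt(118) - 166)*(0 - 440) = (-166 - 8*sqrt(118))*(-440) = 73040 + 3520*sqrt(118)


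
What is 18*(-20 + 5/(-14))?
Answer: -2565/7 ≈ -366.43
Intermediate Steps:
18*(-20 + 5/(-14)) = 18*(-20 + 5*(-1/14)) = 18*(-20 - 5/14) = 18*(-285/14) = -2565/7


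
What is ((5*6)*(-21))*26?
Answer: -16380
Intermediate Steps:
((5*6)*(-21))*26 = (30*(-21))*26 = -630*26 = -16380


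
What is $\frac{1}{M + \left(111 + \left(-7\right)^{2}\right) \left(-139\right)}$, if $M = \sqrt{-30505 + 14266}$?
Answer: $- \frac{22240}{494633839} - \frac{i \sqrt{16239}}{494633839} \approx -4.4963 \cdot 10^{-5} - 2.5763 \cdot 10^{-7} i$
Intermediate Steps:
$M = i \sqrt{16239}$ ($M = \sqrt{-16239} = i \sqrt{16239} \approx 127.43 i$)
$\frac{1}{M + \left(111 + \left(-7\right)^{2}\right) \left(-139\right)} = \frac{1}{i \sqrt{16239} + \left(111 + \left(-7\right)^{2}\right) \left(-139\right)} = \frac{1}{i \sqrt{16239} + \left(111 + 49\right) \left(-139\right)} = \frac{1}{i \sqrt{16239} + 160 \left(-139\right)} = \frac{1}{i \sqrt{16239} - 22240} = \frac{1}{-22240 + i \sqrt{16239}}$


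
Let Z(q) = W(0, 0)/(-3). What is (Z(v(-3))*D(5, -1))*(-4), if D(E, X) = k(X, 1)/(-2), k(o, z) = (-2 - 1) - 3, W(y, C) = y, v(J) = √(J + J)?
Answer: 0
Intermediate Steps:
v(J) = √2*√J (v(J) = √(2*J) = √2*√J)
k(o, z) = -6 (k(o, z) = -3 - 3 = -6)
Z(q) = 0 (Z(q) = 0/(-3) = 0*(-⅓) = 0)
D(E, X) = 3 (D(E, X) = -6/(-2) = -6*(-½) = 3)
(Z(v(-3))*D(5, -1))*(-4) = (0*3)*(-4) = 0*(-4) = 0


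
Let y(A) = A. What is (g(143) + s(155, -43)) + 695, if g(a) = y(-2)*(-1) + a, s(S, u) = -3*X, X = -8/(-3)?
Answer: 832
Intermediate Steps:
X = 8/3 (X = -8*(-1/3) = 8/3 ≈ 2.6667)
s(S, u) = -8 (s(S, u) = -3*8/3 = -8)
g(a) = 2 + a (g(a) = -2*(-1) + a = 2 + a)
(g(143) + s(155, -43)) + 695 = ((2 + 143) - 8) + 695 = (145 - 8) + 695 = 137 + 695 = 832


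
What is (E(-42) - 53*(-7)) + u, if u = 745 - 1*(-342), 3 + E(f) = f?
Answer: 1413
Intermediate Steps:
E(f) = -3 + f
u = 1087 (u = 745 + 342 = 1087)
(E(-42) - 53*(-7)) + u = ((-3 - 42) - 53*(-7)) + 1087 = (-45 + 371) + 1087 = 326 + 1087 = 1413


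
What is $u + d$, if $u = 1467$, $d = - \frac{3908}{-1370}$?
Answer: $\frac{1006849}{685} \approx 1469.9$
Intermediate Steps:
$d = \frac{1954}{685}$ ($d = \left(-3908\right) \left(- \frac{1}{1370}\right) = \frac{1954}{685} \approx 2.8526$)
$u + d = 1467 + \frac{1954}{685} = \frac{1006849}{685}$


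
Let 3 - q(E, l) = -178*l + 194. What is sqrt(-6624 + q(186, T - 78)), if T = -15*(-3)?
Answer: I*sqrt(12689) ≈ 112.65*I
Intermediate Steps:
T = 45
q(E, l) = -191 + 178*l (q(E, l) = 3 - (-178*l + 194) = 3 - (194 - 178*l) = 3 + (-194 + 178*l) = -191 + 178*l)
sqrt(-6624 + q(186, T - 78)) = sqrt(-6624 + (-191 + 178*(45 - 78))) = sqrt(-6624 + (-191 + 178*(-33))) = sqrt(-6624 + (-191 - 5874)) = sqrt(-6624 - 6065) = sqrt(-12689) = I*sqrt(12689)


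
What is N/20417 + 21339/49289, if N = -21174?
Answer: -607966923/1006333513 ≈ -0.60414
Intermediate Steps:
N/20417 + 21339/49289 = -21174/20417 + 21339/49289 = -607966923/1006333513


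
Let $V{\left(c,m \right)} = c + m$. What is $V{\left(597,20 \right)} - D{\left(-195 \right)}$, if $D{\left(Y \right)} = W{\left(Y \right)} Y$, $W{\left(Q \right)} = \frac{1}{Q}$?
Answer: $616$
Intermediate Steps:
$D{\left(Y \right)} = 1$ ($D{\left(Y \right)} = \frac{Y}{Y} = 1$)
$V{\left(597,20 \right)} - D{\left(-195 \right)} = \left(597 + 20\right) - 1 = 617 - 1 = 616$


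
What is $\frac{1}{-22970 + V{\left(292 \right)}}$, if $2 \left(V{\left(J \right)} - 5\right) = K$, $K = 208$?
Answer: $- \frac{1}{22861} \approx -4.3743 \cdot 10^{-5}$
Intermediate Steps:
$V{\left(J \right)} = 109$ ($V{\left(J \right)} = 5 + \frac{1}{2} \cdot 208 = 5 + 104 = 109$)
$\frac{1}{-22970 + V{\left(292 \right)}} = \frac{1}{-22970 + 109} = \frac{1}{-22861} = - \frac{1}{22861}$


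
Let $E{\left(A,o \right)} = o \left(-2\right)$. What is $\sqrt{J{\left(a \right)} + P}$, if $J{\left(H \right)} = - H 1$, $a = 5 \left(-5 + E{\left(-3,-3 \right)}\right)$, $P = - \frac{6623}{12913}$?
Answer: $\frac{2 i \sqrt{167869}}{349} \approx 2.348 i$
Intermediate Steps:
$E{\left(A,o \right)} = - 2 o$
$P = - \frac{179}{349}$ ($P = \left(-6623\right) \frac{1}{12913} = - \frac{179}{349} \approx -0.51289$)
$a = 5$ ($a = 5 \left(-5 - -6\right) = 5 \left(-5 + 6\right) = 5 \cdot 1 = 5$)
$J{\left(H \right)} = - H$
$\sqrt{J{\left(a \right)} + P} = \sqrt{\left(-1\right) 5 - \frac{179}{349}} = \sqrt{-5 - \frac{179}{349}} = \sqrt{- \frac{1924}{349}} = \frac{2 i \sqrt{167869}}{349}$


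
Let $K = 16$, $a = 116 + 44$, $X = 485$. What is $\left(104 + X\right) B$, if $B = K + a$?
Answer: $103664$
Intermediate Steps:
$a = 160$
$B = 176$ ($B = 16 + 160 = 176$)
$\left(104 + X\right) B = \left(104 + 485\right) 176 = 589 \cdot 176 = 103664$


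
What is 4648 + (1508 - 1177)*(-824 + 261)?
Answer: -181705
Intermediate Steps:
4648 + (1508 - 1177)*(-824 + 261) = 4648 + 331*(-563) = 4648 - 186353 = -181705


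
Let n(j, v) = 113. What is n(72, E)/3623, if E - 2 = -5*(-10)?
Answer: 113/3623 ≈ 0.031190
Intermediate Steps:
E = 52 (E = 2 - 5*(-10) = 2 + 50 = 52)
n(72, E)/3623 = 113/3623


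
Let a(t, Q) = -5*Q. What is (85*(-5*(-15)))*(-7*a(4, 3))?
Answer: 669375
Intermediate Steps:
(85*(-5*(-15)))*(-7*a(4, 3)) = (85*(-5*(-15)))*(-(-35)*3) = (85*75)*(-7*(-15)) = 6375*105 = 669375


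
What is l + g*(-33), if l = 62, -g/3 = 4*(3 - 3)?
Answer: 62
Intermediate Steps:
g = 0 (g = -12*(3 - 3) = -12*0 = -3*0 = 0)
l + g*(-33) = 62 + 0*(-33) = 62 + 0 = 62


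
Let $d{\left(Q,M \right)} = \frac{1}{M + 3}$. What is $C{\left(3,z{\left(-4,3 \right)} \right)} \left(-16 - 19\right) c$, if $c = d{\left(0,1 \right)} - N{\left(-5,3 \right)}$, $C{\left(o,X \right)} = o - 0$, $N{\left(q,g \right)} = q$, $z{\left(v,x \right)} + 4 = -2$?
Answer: $- \frac{2205}{4} \approx -551.25$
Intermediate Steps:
$z{\left(v,x \right)} = -6$ ($z{\left(v,x \right)} = -4 - 2 = -6$)
$d{\left(Q,M \right)} = \frac{1}{3 + M}$
$C{\left(o,X \right)} = o$ ($C{\left(o,X \right)} = o + 0 = o$)
$c = \frac{21}{4}$ ($c = \frac{1}{3 + 1} - -5 = \frac{1}{4} + 5 = \frac{21}{4} \approx 5.25$)
$C{\left(3,z{\left(-4,3 \right)} \right)} \left(-16 - 19\right) c = 3 \left(-16 - 19\right) \frac{21}{4} = 3 \left(-35\right) \frac{21}{4} = \left(-105\right) \frac{21}{4} = - \frac{2205}{4}$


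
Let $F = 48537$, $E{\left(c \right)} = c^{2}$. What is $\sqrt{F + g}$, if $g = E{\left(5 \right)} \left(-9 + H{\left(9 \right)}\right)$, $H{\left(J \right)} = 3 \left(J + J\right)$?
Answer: $3 \sqrt{5518} \approx 222.85$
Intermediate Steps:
$H{\left(J \right)} = 6 J$ ($H{\left(J \right)} = 3 \cdot 2 J = 6 J$)
$g = 1125$ ($g = 5^{2} \left(-9 + 6 \cdot 9\right) = 25 \left(-9 + 54\right) = 25 \cdot 45 = 1125$)
$\sqrt{F + g} = \sqrt{48537 + 1125} = \sqrt{49662} = 3 \sqrt{5518}$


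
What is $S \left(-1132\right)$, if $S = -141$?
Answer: $159612$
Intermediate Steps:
$S \left(-1132\right) = \left(-141\right) \left(-1132\right) = 159612$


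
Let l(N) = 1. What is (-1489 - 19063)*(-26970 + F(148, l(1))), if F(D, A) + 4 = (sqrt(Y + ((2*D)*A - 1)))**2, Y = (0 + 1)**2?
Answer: 548286256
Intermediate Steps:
Y = 1 (Y = 1**2 = 1)
F(D, A) = -4 + 2*A*D (F(D, A) = -4 + (sqrt(1 + ((2*D)*A - 1)))**2 = -4 + (sqrt(1 + (2*A*D - 1)))**2 = -4 + (sqrt(1 + (-1 + 2*A*D)))**2 = -4 + (sqrt(2*A*D))**2 = -4 + (sqrt(2)*sqrt(A*D))**2 = -4 + 2*A*D)
(-1489 - 19063)*(-26970 + F(148, l(1))) = (-1489 - 19063)*(-26970 + (-4 + 2*1*148)) = -20552*(-26970 + (-4 + 296)) = -20552*(-26970 + 292) = -20552*(-26678) = 548286256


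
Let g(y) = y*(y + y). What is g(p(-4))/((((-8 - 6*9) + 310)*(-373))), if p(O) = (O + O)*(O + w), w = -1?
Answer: -400/11563 ≈ -0.034593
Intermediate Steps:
p(O) = 2*O*(-1 + O) (p(O) = (O + O)*(O - 1) = (2*O)*(-1 + O) = 2*O*(-1 + O))
g(y) = 2*y² (g(y) = y*(2*y) = 2*y²)
g(p(-4))/((((-8 - 6*9) + 310)*(-373))) = (2*(2*(-4)*(-1 - 4))²)/((((-8 - 6*9) + 310)*(-373))) = (2*(2*(-4)*(-5))²)/((((-8 - 54) + 310)*(-373))) = (2*40²)/(((-62 + 310)*(-373))) = (2*1600)/((248*(-373))) = 3200/(-92504) = 3200*(-1/92504) = -400/11563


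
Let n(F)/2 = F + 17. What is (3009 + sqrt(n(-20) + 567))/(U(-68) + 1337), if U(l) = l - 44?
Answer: 3009/1225 + sqrt(561)/1225 ≈ 2.4757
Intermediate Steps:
n(F) = 34 + 2*F (n(F) = 2*(F + 17) = 2*(17 + F) = 34 + 2*F)
U(l) = -44 + l
(3009 + sqrt(n(-20) + 567))/(U(-68) + 1337) = (3009 + sqrt((34 + 2*(-20)) + 567))/((-44 - 68) + 1337) = (3009 + sqrt((34 - 40) + 567))/(-112 + 1337) = (3009 + sqrt(-6 + 567))/1225 = (3009 + sqrt(561))*(1/1225) = 3009/1225 + sqrt(561)/1225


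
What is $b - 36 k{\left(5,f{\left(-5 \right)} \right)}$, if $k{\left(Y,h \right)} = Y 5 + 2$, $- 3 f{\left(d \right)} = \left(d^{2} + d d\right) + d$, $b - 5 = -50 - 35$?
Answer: $-1052$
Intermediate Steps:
$b = -80$ ($b = 5 - 85 = -80$)
$f{\left(d \right)} = - \frac{2 d^{2}}{3} - \frac{d}{3}$ ($f{\left(d \right)} = - \frac{\left(d^{2} + d d\right) + d}{3} = - \frac{\left(d^{2} + d^{2}\right) + d}{3} = - \frac{2 d^{2} + d}{3} = - \frac{d + 2 d^{2}}{3} = - \frac{2 d^{2}}{3} - \frac{d}{3}$)
$k{\left(Y,h \right)} = 2 + 5 Y$ ($k{\left(Y,h \right)} = 5 Y + 2 = 2 + 5 Y$)
$b - 36 k{\left(5,f{\left(-5 \right)} \right)} = -80 - 36 \left(2 + 5 \cdot 5\right) = -80 - 36 \left(2 + 25\right) = -80 - 972 = -1052$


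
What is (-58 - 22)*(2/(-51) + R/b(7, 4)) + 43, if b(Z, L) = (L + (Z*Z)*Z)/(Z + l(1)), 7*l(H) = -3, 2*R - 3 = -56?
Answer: 10688957/123879 ≈ 86.285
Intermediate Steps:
R = -53/2 (R = 3/2 + (½)*(-56) = 3/2 - 28 = -53/2 ≈ -26.500)
l(H) = -3/7 (l(H) = (⅐)*(-3) = -3/7)
b(Z, L) = (L + Z³)/(-3/7 + Z) (b(Z, L) = (L + (Z*Z)*Z)/(Z - 3/7) = (L + Z²*Z)/(-3/7 + Z) = (L + Z³)/(-3/7 + Z))
(-58 - 22)*(2/(-51) + R/b(7, 4)) + 43 = (-58 - 22)*(2/(-51) - 53*(-3 + 7*7)/(7*(4 + 7³))/2) + 43 = -80*(2*(-1/51) - 53*(-3 + 49)/(7*(4 + 343))/2) + 43 = -80*(-2/51 - 53/(2*(7*347/46))) + 43 = -80*(-2/51 - 53/(2*(7*(1/46)*347))) + 43 = -80*(-2/51 - 53/(2*2429/46)) + 43 = -80*(-2/51 - 53/2*46/2429) + 43 = -80*(-2/51 - 1219/2429) + 43 = -80*(-67027/123879) + 43 = 5362160/123879 + 43 = 10688957/123879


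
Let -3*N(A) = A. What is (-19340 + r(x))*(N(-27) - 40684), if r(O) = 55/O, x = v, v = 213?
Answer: 167555171375/213 ≈ 7.8664e+8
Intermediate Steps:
N(A) = -A/3
x = 213
(-19340 + r(x))*(N(-27) - 40684) = (-19340 + 55/213)*(-1/3*(-27) - 40684) = (-19340 + 55*(1/213))*(9 - 40684) = (-19340 + 55/213)*(-40675) = -4119365/213*(-40675) = 167555171375/213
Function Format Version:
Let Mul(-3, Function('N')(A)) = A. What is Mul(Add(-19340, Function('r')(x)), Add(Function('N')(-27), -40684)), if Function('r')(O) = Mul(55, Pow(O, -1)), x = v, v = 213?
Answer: Rational(167555171375, 213) ≈ 7.8664e+8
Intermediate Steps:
Function('N')(A) = Mul(Rational(-1, 3), A)
x = 213
Mul(Add(-19340, Function('r')(x)), Add(Function('N')(-27), -40684)) = Mul(Add(-19340, Mul(55, Pow(213, -1))), Add(Mul(Rational(-1, 3), -27), -40684)) = Mul(Add(-19340, Mul(55, Rational(1, 213))), Add(9, -40684)) = Mul(Add(-19340, Rational(55, 213)), -40675) = Mul(Rational(-4119365, 213), -40675) = Rational(167555171375, 213)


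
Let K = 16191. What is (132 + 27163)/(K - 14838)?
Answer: 27295/1353 ≈ 20.174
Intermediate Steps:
(132 + 27163)/(K - 14838) = (132 + 27163)/(16191 - 14838) = 27295/1353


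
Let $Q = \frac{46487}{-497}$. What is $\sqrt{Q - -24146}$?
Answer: $\frac{5 \sqrt{4849939}}{71} \approx 155.09$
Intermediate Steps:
$Q = - \frac{6641}{71}$ ($Q = 46487 \left(- \frac{1}{497}\right) = - \frac{6641}{71} \approx -93.535$)
$\sqrt{Q - -24146} = \sqrt{- \frac{6641}{71} - -24146} = \sqrt{- \frac{6641}{71} + 24146} = \sqrt{\frac{1707725}{71}} = \frac{5 \sqrt{4849939}}{71}$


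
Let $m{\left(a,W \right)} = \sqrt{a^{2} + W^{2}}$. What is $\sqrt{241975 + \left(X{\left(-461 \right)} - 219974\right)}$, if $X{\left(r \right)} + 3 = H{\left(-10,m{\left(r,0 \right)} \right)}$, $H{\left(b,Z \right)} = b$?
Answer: $2 \sqrt{5497} \approx 148.28$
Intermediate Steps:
$m{\left(a,W \right)} = \sqrt{W^{2} + a^{2}}$
$X{\left(r \right)} = -13$ ($X{\left(r \right)} = -3 - 10 = -13$)
$\sqrt{241975 + \left(X{\left(-461 \right)} - 219974\right)} = \sqrt{241975 - 219987} = \sqrt{21988} = 2 \sqrt{5497}$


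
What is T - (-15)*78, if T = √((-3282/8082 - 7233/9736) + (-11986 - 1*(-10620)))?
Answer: 1170 + I*√58783058643463170/6557196 ≈ 1170.0 + 36.975*I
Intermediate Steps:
T = I*√58783058643463170/6557196 (T = √((-3282*1/8082 - 7233*1/9736) + (-11986 + 10620)) = √((-547/1347 - 7233/9736) - 1366) = √(-15068443/13114392 - 1366) = √(-17929327915/13114392) = I*√58783058643463170/6557196 ≈ 36.975*I)
T - (-15)*78 = I*√58783058643463170/6557196 - (-15)*78 = I*√58783058643463170/6557196 - 1*(-1170) = I*√58783058643463170/6557196 + 1170 = 1170 + I*√58783058643463170/6557196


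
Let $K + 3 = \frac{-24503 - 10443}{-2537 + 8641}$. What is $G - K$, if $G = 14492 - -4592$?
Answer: $\frac{58270997}{3052} \approx 19093.0$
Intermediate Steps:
$G = 19084$ ($G = 14492 + 4592 = 19084$)
$K = - \frac{26629}{3052}$ ($K = -3 + \frac{-24503 - 10443}{-2537 + 8641} = -3 - \frac{34946}{6104} = -3 - \frac{17473}{3052} = - \frac{26629}{3052} \approx -8.7251$)
$G - K = 19084 - - \frac{26629}{3052} = 19084 + \frac{26629}{3052} = \frac{58270997}{3052}$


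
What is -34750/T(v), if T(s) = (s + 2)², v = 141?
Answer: -34750/20449 ≈ -1.6994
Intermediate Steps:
T(s) = (2 + s)²
-34750/T(v) = -34750/(2 + 141)² = -34750/(143²) = -34750/20449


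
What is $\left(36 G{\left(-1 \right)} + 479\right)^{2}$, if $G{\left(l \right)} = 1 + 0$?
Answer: $265225$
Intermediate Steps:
$G{\left(l \right)} = 1$
$\left(36 G{\left(-1 \right)} + 479\right)^{2} = \left(36 \cdot 1 + 479\right)^{2} = \left(36 + 479\right)^{2} = 515^{2} = 265225$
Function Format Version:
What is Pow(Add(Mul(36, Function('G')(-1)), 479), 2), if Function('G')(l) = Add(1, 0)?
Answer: 265225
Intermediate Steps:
Function('G')(l) = 1
Pow(Add(Mul(36, Function('G')(-1)), 479), 2) = Pow(Add(Mul(36, 1), 479), 2) = Pow(Add(36, 479), 2) = Pow(515, 2) = 265225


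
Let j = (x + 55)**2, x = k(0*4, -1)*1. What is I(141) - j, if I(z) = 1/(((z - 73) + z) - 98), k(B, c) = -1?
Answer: -323675/111 ≈ -2916.0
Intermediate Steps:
x = -1 (x = -1*1 = -1)
I(z) = 1/(-171 + 2*z) (I(z) = 1/(((-73 + z) + z) - 98) = 1/((-73 + 2*z) - 98) = 1/(-171 + 2*z))
j = 2916 (j = (-1 + 55)**2 = 54**2 = 2916)
I(141) - j = 1/(-171 + 2*141) - 1*2916 = 1/(-171 + 282) - 2916 = 1/111 - 2916 = -323675/111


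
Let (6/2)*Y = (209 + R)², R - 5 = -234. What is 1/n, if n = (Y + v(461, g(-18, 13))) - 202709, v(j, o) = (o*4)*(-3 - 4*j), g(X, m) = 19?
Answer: -3/1028843 ≈ -2.9159e-6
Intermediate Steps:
R = -229 (R = 5 - 234 = -229)
Y = 400/3 (Y = (209 - 229)²/3 = (⅓)*(-20)² = (⅓)*400 = 400/3 ≈ 133.33)
v(j, o) = 4*o*(-3 - 4*j) (v(j, o) = (4*o)*(-3 - 4*j) = 4*o*(-3 - 4*j))
n = -1028843/3 (n = (400/3 - 4*19*(3 + 4*461)) - 202709 = (400/3 - 4*19*(3 + 1844)) - 202709 = (400/3 - 4*19*1847) - 202709 = (400/3 - 140372) - 202709 = -420716/3 - 202709 = -1028843/3 ≈ -3.4295e+5)
1/n = 1/(-1028843/3) = -3/1028843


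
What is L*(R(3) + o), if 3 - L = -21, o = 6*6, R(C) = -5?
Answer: 744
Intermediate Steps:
o = 36
L = 24 (L = 3 - 1*(-21) = 3 + 21 = 24)
L*(R(3) + o) = 24*(-5 + 36) = 24*31 = 744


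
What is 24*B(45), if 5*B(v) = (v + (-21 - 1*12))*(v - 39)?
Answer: 1728/5 ≈ 345.60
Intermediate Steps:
B(v) = (-39 + v)*(-33 + v)/5 (B(v) = ((v + (-21 - 1*12))*(v - 39))/5 = ((v + (-21 - 12))*(-39 + v))/5 = ((v - 33)*(-39 + v))/5 = ((-33 + v)*(-39 + v))/5 = ((-39 + v)*(-33 + v))/5 = (-39 + v)*(-33 + v)/5)
24*B(45) = 24*(1287/5 - 72/5*45 + (1/5)*45**2) = 24*(1287/5 - 648 + (1/5)*2025) = 24*(1287/5 - 648 + 405) = 24*(72/5) = 1728/5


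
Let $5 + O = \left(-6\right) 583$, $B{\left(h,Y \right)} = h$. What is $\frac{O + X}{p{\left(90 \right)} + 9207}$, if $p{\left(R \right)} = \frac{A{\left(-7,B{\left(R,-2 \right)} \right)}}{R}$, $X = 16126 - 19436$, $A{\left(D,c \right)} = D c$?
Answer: $- \frac{6813}{9200} \approx -0.74054$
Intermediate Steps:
$X = -3310$ ($X = 16126 - 19436 = -3310$)
$O = -3503$ ($O = -5 - 3498 = -3503$)
$p{\left(R \right)} = -7$ ($p{\left(R \right)} = \frac{\left(-7\right) R}{R} = -7$)
$\frac{O + X}{p{\left(90 \right)} + 9207} = \frac{-3503 - 3310}{-7 + 9207} = - \frac{6813}{9200}$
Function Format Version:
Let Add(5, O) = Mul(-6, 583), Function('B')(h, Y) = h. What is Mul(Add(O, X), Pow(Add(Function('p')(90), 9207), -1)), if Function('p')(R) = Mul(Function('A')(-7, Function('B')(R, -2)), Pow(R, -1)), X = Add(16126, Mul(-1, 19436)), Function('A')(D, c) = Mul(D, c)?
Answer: Rational(-6813, 9200) ≈ -0.74054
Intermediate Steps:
X = -3310 (X = Add(16126, -19436) = -3310)
O = -3503 (O = Add(-5, Mul(-6, 583)) = Add(-5, -3498) = -3503)
Function('p')(R) = -7 (Function('p')(R) = Mul(Mul(-7, R), Pow(R, -1)) = -7)
Mul(Add(O, X), Pow(Add(Function('p')(90), 9207), -1)) = Mul(Add(-3503, -3310), Pow(Add(-7, 9207), -1)) = Mul(-6813, Pow(9200, -1)) = Mul(-6813, Rational(1, 9200)) = Rational(-6813, 9200)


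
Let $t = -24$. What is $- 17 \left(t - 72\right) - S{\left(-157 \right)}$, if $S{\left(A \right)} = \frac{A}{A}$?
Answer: $1631$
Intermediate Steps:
$S{\left(A \right)} = 1$
$- 17 \left(t - 72\right) - S{\left(-157 \right)} = - 17 \left(-24 - 72\right) - 1 = \left(-17\right) \left(-96\right) - 1 = 1632 - 1 = 1631$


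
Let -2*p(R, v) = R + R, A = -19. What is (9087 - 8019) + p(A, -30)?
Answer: 1087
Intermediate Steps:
p(R, v) = -R (p(R, v) = -(R + R)/2 = -R)
(9087 - 8019) + p(A, -30) = (9087 - 8019) - 1*(-19) = 1068 + 19 = 1087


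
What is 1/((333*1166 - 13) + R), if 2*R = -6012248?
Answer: -1/2617859 ≈ -3.8199e-7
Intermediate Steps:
R = -3006124 (R = (½)*(-6012248) = -3006124)
1/((333*1166 - 13) + R) = 1/((333*1166 - 13) - 3006124) = 1/((388278 - 13) - 3006124) = 1/(388265 - 3006124) = 1/(-2617859) = -1/2617859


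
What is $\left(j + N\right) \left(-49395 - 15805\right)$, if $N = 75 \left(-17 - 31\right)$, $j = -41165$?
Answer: $2918678000$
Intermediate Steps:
$N = -3600$ ($N = 75 \left(-48\right) = -3600$)
$\left(j + N\right) \left(-49395 - 15805\right) = \left(-41165 - 3600\right) \left(-49395 - 15805\right) = \left(-44765\right) \left(-65200\right) = 2918678000$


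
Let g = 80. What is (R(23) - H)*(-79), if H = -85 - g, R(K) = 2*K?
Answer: -16669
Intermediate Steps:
H = -165 (H = -85 - 1*80 = -85 - 80 = -165)
(R(23) - H)*(-79) = (2*23 - 1*(-165))*(-79) = (46 + 165)*(-79) = 211*(-79) = -16669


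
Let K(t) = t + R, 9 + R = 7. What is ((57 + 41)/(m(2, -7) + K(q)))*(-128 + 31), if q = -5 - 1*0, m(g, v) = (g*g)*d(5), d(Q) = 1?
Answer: 9506/3 ≈ 3168.7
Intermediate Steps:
R = -2 (R = -9 + 7 = -2)
m(g, v) = g² (m(g, v) = (g*g)*1 = g²*1 = g²)
q = -5 (q = -5 + 0 = -5)
K(t) = -2 + t (K(t) = t - 2 = -2 + t)
((57 + 41)/(m(2, -7) + K(q)))*(-128 + 31) = ((57 + 41)/(2² + (-2 - 5)))*(-128 + 31) = (98/(4 - 7))*(-97) = (98/(-3))*(-97) = (98*(-⅓))*(-97) = -98/3*(-97) = 9506/3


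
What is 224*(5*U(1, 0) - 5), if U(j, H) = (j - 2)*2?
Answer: -3360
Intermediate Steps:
U(j, H) = -4 + 2*j (U(j, H) = (-2 + j)*2 = -4 + 2*j)
224*(5*U(1, 0) - 5) = 224*(5*(-4 + 2*1) - 5) = 224*(5*(-4 + 2) - 5) = 224*(5*(-2) - 5) = 224*(-10 - 5) = 224*(-15) = -3360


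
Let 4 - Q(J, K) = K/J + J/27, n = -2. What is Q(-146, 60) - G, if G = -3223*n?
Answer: -12685714/1971 ≈ -6436.2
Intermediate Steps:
Q(J, K) = 4 - J/27 - K/J (Q(J, K) = 4 - (K/J + J/27) = 4 - (J/27 + K/J) = 4 + (-J/27 - K/J) = 4 - J/27 - K/J)
G = 6446 (G = -3223*(-2) = 6446)
Q(-146, 60) - G = (4 - 1/27*(-146) - 1*60/(-146)) - 1*6446 = (4 + 146/27 - 1*60*(-1/146)) - 6446 = (4 + 146/27 + 30/73) - 6446 = 19352/1971 - 6446 = -12685714/1971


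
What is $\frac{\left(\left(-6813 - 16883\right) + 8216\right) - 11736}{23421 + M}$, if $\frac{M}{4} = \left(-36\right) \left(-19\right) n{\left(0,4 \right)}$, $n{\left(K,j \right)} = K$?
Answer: $- \frac{9072}{7807} \approx -1.162$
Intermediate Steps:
$M = 0$ ($M = 4 \left(-36\right) \left(-19\right) 0 = 4 \cdot 684 \cdot 0 = 4 \cdot 0 = 0$)
$\frac{\left(\left(-6813 - 16883\right) + 8216\right) - 11736}{23421 + M} = \frac{\left(\left(-6813 - 16883\right) + 8216\right) - 11736}{23421 + 0} = \frac{\left(-23696 + 8216\right) - 11736}{23421} = \left(-15480 - 11736\right) \frac{1}{23421} = \left(-27216\right) \frac{1}{23421} = - \frac{9072}{7807}$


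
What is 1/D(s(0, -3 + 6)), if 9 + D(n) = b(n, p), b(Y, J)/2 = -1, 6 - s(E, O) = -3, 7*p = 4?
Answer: -1/11 ≈ -0.090909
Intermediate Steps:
p = 4/7 (p = (⅐)*4 = 4/7 ≈ 0.57143)
s(E, O) = 9 (s(E, O) = 6 - 1*(-3) = 6 + 3 = 9)
b(Y, J) = -2 (b(Y, J) = 2*(-1) = -2)
D(n) = -11 (D(n) = -9 - 2 = -11)
1/D(s(0, -3 + 6)) = 1/(-11) = -1/11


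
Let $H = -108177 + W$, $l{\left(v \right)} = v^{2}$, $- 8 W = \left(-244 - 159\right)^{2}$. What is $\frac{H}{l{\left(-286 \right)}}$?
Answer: $- \frac{1027825}{654368} \approx -1.5707$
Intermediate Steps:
$W = - \frac{162409}{8}$ ($W = - \frac{\left(-244 - 159\right)^{2}}{8} = - \frac{\left(-403\right)^{2}}{8} = \left(- \frac{1}{8}\right) 162409 = - \frac{162409}{8} \approx -20301.0$)
$H = - \frac{1027825}{8}$ ($H = -108177 - \frac{162409}{8} = - \frac{1027825}{8} \approx -1.2848 \cdot 10^{5}$)
$\frac{H}{l{\left(-286 \right)}} = - \frac{1027825}{8 \left(-286\right)^{2}} = - \frac{1027825}{8 \cdot 81796} = \left(- \frac{1027825}{8}\right) \frac{1}{81796} = - \frac{1027825}{654368}$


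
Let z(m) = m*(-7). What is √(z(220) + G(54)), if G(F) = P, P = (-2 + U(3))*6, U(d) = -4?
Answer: 2*I*√394 ≈ 39.699*I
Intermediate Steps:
z(m) = -7*m
P = -36 (P = (-2 - 4)*6 = -6*6 = -36)
G(F) = -36
√(z(220) + G(54)) = √(-7*220 - 36) = √(-1540 - 36) = √(-1576) = 2*I*√394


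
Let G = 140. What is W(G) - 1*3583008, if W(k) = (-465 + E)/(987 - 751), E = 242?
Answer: -845590111/236 ≈ -3.5830e+6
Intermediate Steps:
W(k) = -223/236 (W(k) = (-465 + 242)/(987 - 751) = -223/236)
W(G) - 1*3583008 = -223/236 - 1*3583008 = -223/236 - 3583008 = -845590111/236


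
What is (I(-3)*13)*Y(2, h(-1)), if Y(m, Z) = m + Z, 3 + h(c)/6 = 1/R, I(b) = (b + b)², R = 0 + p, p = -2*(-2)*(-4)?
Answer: -15327/2 ≈ -7663.5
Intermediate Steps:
p = -16 (p = 4*(-4) = -16)
R = -16 (R = 0 - 16 = -16)
I(b) = 4*b² (I(b) = (2*b)² = 4*b²)
h(c) = -147/8 (h(c) = -18 + 6/(-16) = -18 + 6*(-1/16) = -18 - 3/8 = -147/8)
Y(m, Z) = Z + m
(I(-3)*13)*Y(2, h(-1)) = ((4*(-3)²)*13)*(-147/8 + 2) = ((4*9)*13)*(-131/8) = (36*13)*(-131/8) = 468*(-131/8) = -15327/2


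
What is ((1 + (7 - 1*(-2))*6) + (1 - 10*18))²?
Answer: 15376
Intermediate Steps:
((1 + (7 - 1*(-2))*6) + (1 - 10*18))² = ((1 + (7 + 2)*6) + (1 - 180))² = ((1 + 9*6) - 179)² = ((1 + 54) - 179)² = (55 - 179)² = (-124)² = 15376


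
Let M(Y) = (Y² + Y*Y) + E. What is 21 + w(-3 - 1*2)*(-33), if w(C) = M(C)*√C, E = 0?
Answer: 21 - 1650*I*√5 ≈ 21.0 - 3689.5*I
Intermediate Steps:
M(Y) = 2*Y² (M(Y) = (Y² + Y*Y) + 0 = (Y² + Y²) + 0 = 2*Y² + 0 = 2*Y²)
w(C) = 2*C^(5/2) (w(C) = (2*C²)*√C = 2*C^(5/2))
21 + w(-3 - 1*2)*(-33) = 21 + (2*(-3 - 1*2)^(5/2))*(-33) = 21 + (2*(-3 - 2)^(5/2))*(-33) = 21 + (2*(-5)^(5/2))*(-33) = 21 + (2*(25*I*√5))*(-33) = 21 + (50*I*√5)*(-33) = 21 - 1650*I*√5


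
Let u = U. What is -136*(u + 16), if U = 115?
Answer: -17816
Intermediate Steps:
u = 115
-136*(u + 16) = -136*(115 + 16) = -136*131 = -17816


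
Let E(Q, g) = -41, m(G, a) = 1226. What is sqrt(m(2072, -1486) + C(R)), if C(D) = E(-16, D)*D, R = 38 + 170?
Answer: I*sqrt(7302) ≈ 85.452*I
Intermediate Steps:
R = 208
C(D) = -41*D
sqrt(m(2072, -1486) + C(R)) = sqrt(1226 - 41*208) = sqrt(1226 - 8528) = sqrt(-7302) = I*sqrt(7302)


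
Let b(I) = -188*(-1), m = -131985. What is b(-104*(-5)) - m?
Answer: 132173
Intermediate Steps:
b(I) = 188
b(-104*(-5)) - m = 188 - 1*(-131985) = 188 + 131985 = 132173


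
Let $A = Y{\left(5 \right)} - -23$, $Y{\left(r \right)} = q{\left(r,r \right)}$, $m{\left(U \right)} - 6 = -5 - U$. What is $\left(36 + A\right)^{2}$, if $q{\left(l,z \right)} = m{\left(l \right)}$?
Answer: $3025$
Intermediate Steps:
$m{\left(U \right)} = 1 - U$ ($m{\left(U \right)} = 6 - \left(5 + U\right) = 1 - U$)
$q{\left(l,z \right)} = 1 - l$
$Y{\left(r \right)} = 1 - r$
$A = 19$ ($A = \left(1 - 5\right) - -23 = \left(1 - 5\right) + 23 = -4 + 23 = 19$)
$\left(36 + A\right)^{2} = \left(36 + 19\right)^{2} = 55^{2} = 3025$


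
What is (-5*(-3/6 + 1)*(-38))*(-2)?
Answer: -190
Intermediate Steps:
(-5*(-3/6 + 1)*(-38))*(-2) = (-5*(-3*⅙ + 1)*(-38))*(-2) = (-5*(-½ + 1)*(-38))*(-2) = (-5*½*(-38))*(-2) = -5/2*(-38)*(-2) = 95*(-2) = -190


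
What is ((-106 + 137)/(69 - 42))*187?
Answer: 5797/27 ≈ 214.70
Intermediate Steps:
((-106 + 137)/(69 - 42))*187 = (31/27)*187 = 5797/27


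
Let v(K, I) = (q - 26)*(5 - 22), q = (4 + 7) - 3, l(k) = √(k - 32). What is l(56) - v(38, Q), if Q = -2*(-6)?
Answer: -306 + 2*√6 ≈ -301.10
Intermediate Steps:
l(k) = √(-32 + k)
Q = 12
q = 8 (q = 11 - 3 = 8)
v(K, I) = 306 (v(K, I) = (8 - 26)*(5 - 22) = -18*(-17) = 306)
l(56) - v(38, Q) = √(-32 + 56) - 1*306 = √24 - 306 = 2*√6 - 306 = -306 + 2*√6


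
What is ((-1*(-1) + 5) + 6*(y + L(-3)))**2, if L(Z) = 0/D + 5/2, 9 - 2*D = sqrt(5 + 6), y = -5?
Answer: 81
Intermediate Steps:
D = 9/2 - sqrt(11)/2 (D = 9/2 - sqrt(5 + 6)/2 = 9/2 - sqrt(11)/2 ≈ 2.8417)
L(Z) = 5/2 (L(Z) = 0/(9/2 - sqrt(11)/2) + 5/2 = 0 + 5*(1/2) = 0 + 5/2 = 5/2)
((-1*(-1) + 5) + 6*(y + L(-3)))**2 = ((-1*(-1) + 5) + 6*(-5 + 5/2))**2 = ((1 + 5) + 6*(-5/2))**2 = (6 - 15)**2 = (-9)**2 = 81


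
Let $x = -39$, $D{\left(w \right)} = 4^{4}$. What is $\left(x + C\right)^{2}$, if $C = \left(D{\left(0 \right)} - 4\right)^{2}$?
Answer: $4027806225$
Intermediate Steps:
$D{\left(w \right)} = 256$
$C = 63504$ ($C = \left(256 - 4\right)^{2} = 252^{2} = 63504$)
$\left(x + C\right)^{2} = \left(-39 + 63504\right)^{2} = 63465^{2} = 4027806225$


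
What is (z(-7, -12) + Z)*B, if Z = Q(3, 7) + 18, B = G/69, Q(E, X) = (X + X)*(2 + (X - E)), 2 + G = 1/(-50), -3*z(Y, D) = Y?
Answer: -31613/10350 ≈ -3.0544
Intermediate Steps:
z(Y, D) = -Y/3
G = -101/50 (G = -2 + 1/(-50) = -2 - 1/50 = -101/50 ≈ -2.0200)
Q(E, X) = 2*X*(2 + X - E) (Q(E, X) = (2*X)*(2 + X - E) = 2*X*(2 + X - E))
B = -101/3450 (B = -101/50/69 = -101/50*1/69 = -101/3450 ≈ -0.029275)
Z = 102 (Z = 2*7*(2 + 7 - 1*3) + 18 = 2*7*(2 + 7 - 3) + 18 = 2*7*6 + 18 = 84 + 18 = 102)
(z(-7, -12) + Z)*B = (-1/3*(-7) + 102)*(-101/3450) = (7/3 + 102)*(-101/3450) = (313/3)*(-101/3450) = -31613/10350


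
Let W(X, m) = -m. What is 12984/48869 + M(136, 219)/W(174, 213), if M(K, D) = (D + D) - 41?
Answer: -16635401/10409097 ≈ -1.5982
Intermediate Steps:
M(K, D) = -41 + 2*D (M(K, D) = 2*D - 41 = -41 + 2*D)
12984/48869 + M(136, 219)/W(174, 213) = 12984/48869 + (-41 + 2*219)/((-1*213)) = 12984*(1/48869) + (-41 + 438)/(-213) = 12984/48869 + 397*(-1/213) = 12984/48869 - 397/213 = -16635401/10409097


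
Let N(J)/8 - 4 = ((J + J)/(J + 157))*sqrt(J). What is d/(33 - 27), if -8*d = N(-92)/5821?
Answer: -2/17463 + 184*I*sqrt(23)/1135095 ≈ -0.00011453 + 0.00077741*I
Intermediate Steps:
N(J) = 32 + 16*J**(3/2)/(157 + J) (N(J) = 32 + 8*(((J + J)/(J + 157))*sqrt(J)) = 32 + 8*(((2*J)/(157 + J))*sqrt(J)) = 32 + 8*((2*J/(157 + J))*sqrt(J)) = 32 + 8*(2*J**(3/2)/(157 + J)) = 32 + 16*J**(3/2)/(157 + J))
d = -4/5821 + 368*I*sqrt(23)/378365 (d = -16*(314 + (-92)**(3/2) + 2*(-92))/(157 - 92)/(8*5821) = -16*(314 - 184*I*sqrt(23) - 184)/65/(8*5821) = -16*(1/65)*(130 - 184*I*sqrt(23))/(8*5821) = -(32 - 2944*I*sqrt(23)/65)/(8*5821) = -(32/5821 - 2944*I*sqrt(23)/378365)/8 = -4/5821 + 368*I*sqrt(23)/378365 ≈ -0.00068717 + 0.0046645*I)
d/(33 - 27) = (-4/5821 + 368*I*sqrt(23)/378365)/(33 - 27) = (-4/5821 + 368*I*sqrt(23)/378365)/6 = (-4/5821 + 368*I*sqrt(23)/378365)*(1/6) = -2/17463 + 184*I*sqrt(23)/1135095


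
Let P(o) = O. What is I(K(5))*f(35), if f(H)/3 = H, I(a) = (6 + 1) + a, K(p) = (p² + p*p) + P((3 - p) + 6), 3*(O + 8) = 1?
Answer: 5180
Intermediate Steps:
O = -23/3 (O = -8 + (⅓)*1 = -8 + ⅓ = -23/3 ≈ -7.6667)
P(o) = -23/3
K(p) = -23/3 + 2*p² (K(p) = (p² + p*p) - 23/3 = (p² + p²) - 23/3 = 2*p² - 23/3 = -23/3 + 2*p²)
I(a) = 7 + a
f(H) = 3*H
I(K(5))*f(35) = (7 + (-23/3 + 2*5²))*(3*35) = (7 + (-23/3 + 2*25))*105 = (7 + (-23/3 + 50))*105 = (7 + 127/3)*105 = (148/3)*105 = 5180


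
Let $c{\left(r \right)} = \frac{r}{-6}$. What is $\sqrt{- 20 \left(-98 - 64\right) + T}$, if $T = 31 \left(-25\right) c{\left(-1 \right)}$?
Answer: $\frac{\sqrt{111990}}{6} \approx 55.775$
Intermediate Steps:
$c{\left(r \right)} = - \frac{r}{6}$ ($c{\left(r \right)} = r \left(- \frac{1}{6}\right) = - \frac{r}{6}$)
$T = - \frac{775}{6}$ ($T = 31 \left(-25\right) \left(\left(- \frac{1}{6}\right) \left(-1\right)\right) = \left(-775\right) \frac{1}{6} = - \frac{775}{6} \approx -129.17$)
$\sqrt{- 20 \left(-98 - 64\right) + T} = \sqrt{- 20 \left(-98 - 64\right) - \frac{775}{6}} = \sqrt{\left(-20\right) \left(-162\right) - \frac{775}{6}} = \sqrt{3240 - \frac{775}{6}} = \sqrt{\frac{18665}{6}} = \frac{\sqrt{111990}}{6}$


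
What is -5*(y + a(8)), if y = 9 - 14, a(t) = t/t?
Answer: 20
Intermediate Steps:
a(t) = 1
y = -5
-5*(y + a(8)) = -5*(-5 + 1) = -5*(-4) = 20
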